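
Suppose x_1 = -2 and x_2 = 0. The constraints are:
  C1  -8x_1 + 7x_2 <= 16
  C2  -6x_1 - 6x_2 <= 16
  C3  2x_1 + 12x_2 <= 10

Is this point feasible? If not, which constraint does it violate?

feasible

C1: 16 ≤ 16 ✓
C2: 12 ≤ 16 ✓
C3: -4 ≤ 10 ✓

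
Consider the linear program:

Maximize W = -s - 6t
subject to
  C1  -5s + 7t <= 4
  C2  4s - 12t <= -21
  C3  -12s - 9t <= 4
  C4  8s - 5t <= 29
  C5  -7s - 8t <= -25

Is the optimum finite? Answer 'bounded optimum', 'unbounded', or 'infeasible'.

bounded optimum

Vertices and W = -s - 6t:
  (99/32, 89/32) → W = -633/32
  (223/31, 177/31) → W = -1285/31
  (453/76, 71/19) → W = -2157/76
The feasible region has finitely many vertices and no improving ray; the maximum is -633/32 at (99/32, 89/32).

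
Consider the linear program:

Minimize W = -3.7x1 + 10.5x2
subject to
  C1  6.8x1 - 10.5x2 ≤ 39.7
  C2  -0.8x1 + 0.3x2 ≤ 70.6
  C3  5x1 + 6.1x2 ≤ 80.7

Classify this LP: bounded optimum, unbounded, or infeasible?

bounded optimum

Vertices and W = -3.7x1 + 10.5x2:
  (-25107/212, -12796/159) → W = -862481/2120
  (54476/4699, 17513/4699) → W = -176747/46990
  (-3695/58, 1898/29) → W = 107059/116
The feasible region has finitely many vertices and no improving ray; the minimum is -862481/2120 at (-25107/212, -12796/159).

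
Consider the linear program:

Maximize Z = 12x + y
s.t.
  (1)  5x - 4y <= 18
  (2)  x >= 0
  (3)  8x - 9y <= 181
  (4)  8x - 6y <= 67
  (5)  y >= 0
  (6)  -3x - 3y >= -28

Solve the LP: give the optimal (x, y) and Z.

x = 166/27, y = 86/27, maximum Z = 2078/27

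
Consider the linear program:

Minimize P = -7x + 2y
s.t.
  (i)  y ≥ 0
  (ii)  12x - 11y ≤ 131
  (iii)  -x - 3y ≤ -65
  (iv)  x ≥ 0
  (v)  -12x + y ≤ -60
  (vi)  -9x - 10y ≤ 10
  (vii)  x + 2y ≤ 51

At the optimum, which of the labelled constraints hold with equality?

Corner points and P = -7x + 2y:
  (245/37, 720/37) → P = -275/37
  (23, 14) → P = -133
  (171/25, 552/25) → P = -93/25

The minimum is at (23, 14). Substituting into each constraint, equality holds for (iii) and (vii); the remaining constraints have slack.

(iii) and (vii)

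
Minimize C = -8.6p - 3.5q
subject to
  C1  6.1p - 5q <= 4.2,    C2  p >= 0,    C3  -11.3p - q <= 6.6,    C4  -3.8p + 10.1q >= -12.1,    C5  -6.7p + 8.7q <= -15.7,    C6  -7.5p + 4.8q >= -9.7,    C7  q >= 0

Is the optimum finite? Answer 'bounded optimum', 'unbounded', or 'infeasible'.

infeasible

The boundaries 6.1p - 5q = 4.2 and -7.5p + 4.8q = -9.7 meet at (1417/411, 2767/822), but that point violates -6.7p + 8.7q ≤ -15.7. Every candidate vertex is excluded by some other constraint, so the feasible region is empty.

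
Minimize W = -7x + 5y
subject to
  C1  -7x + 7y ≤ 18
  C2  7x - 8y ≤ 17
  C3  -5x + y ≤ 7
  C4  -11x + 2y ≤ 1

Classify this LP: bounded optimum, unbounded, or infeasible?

unbounded

From the feasible point (29/63, 191/63), moving in the direction (7, 7) keeps every constraint satisfied while W decreases without bound.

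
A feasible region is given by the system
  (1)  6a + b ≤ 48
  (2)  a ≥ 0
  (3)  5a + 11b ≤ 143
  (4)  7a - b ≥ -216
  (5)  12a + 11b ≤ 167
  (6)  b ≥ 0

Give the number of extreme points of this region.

5

Intersecting each pair of boundary lines and keeping only the points that satisfy every inequality leaves:
  (361/54, 71/9)
  (8, 0)
  (0, 13)
  (0, 0)
  (24/7, 881/77)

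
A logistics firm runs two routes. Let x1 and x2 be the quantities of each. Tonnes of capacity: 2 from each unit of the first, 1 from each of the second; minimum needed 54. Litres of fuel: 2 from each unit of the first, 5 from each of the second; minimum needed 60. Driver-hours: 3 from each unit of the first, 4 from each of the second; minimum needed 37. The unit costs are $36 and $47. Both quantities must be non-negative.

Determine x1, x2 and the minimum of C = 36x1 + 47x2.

Vertices and C = 36x1 + 47x2:
  (0, 54) → C = 2538
  (30, 0) → C = 1080
  (105/4, 3/2) → C = 2031/2
The feasible region is unbounded (it extends along (0, 1), (1, 0)), but C strictly increases along every unbounded feasible direction, so there is no improving ray and the minimum is attained at a vertex.

x1 = 105/4, x2 = 3/2, minimum C = 2031/2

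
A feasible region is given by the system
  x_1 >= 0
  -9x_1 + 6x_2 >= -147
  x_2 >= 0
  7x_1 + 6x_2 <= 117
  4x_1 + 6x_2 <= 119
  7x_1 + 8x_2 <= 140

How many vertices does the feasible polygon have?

5

Of the 15 pairwise boundary intersections, those satisfying every inequality are:
  (0, 0)
  (0, 35/2)
  (49/3, 0)
  (33/2, 1/4)
  (48/7, 23/2)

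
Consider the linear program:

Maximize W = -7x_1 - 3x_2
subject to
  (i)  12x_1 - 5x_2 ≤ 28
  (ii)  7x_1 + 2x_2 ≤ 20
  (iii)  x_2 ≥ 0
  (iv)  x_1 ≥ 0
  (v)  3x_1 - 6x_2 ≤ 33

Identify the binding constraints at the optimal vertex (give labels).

Vertices and W = -7x_1 - 3x_2:
  (156/59, 44/59) → W = -1224/59
  (7/3, 0) → W = -49/3
  (0, 10) → W = -30
  (0, 0) → W = 0

The maximum is at (0, 0). Substituting into each constraint, equality holds for (iii) and (iv); the remaining constraints have slack.

(iii) and (iv)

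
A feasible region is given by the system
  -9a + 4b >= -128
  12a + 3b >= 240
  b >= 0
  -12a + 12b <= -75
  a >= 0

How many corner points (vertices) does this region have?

Pairwise boundary intersections that survive every other constraint:
  (448/25, 208/25)
  (103/5, 287/20)
  (69/4, 11)

3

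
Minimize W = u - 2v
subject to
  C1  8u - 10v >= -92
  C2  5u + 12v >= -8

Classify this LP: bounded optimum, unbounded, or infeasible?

unbounded

From the feasible point (-592/73, 198/73), moving in the direction (10, 8) keeps every constraint satisfied while W decreases without bound.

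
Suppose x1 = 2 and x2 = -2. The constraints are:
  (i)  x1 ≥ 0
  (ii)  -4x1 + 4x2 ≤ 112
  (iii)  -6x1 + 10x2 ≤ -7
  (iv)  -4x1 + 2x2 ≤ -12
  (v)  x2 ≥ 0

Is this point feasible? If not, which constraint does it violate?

not feasible — violates (v)

Constraint (v): x2 = -2, which is not ≥ 0. All other constraints are satisfied.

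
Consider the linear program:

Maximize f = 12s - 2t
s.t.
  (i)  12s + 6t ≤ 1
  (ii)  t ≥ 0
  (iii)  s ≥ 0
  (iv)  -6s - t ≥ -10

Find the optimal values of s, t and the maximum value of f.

s = 1/12, t = 0, maximum f = 1

Corner points and f = 12s - 2t:
  (1/12, 0) → f = 1
  (0, 1/6) → f = -1/3
  (0, 0) → f = 0

The optimum lies where 12s + 6t = 1 and t = 0.
Solving simultaneously gives s = 1/12, t = 0.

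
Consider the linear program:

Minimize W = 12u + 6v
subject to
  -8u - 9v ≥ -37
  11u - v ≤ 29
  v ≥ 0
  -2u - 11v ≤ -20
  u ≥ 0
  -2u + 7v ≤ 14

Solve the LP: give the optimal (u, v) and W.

Vertices and W = 12u + 6v:
  (298/107, 175/107) → W = 4626/107
  (133/74, 93/37) → W = 1356/37
  (113/41, 54/41) → W = 1680/41
  (0, 20/11) → W = 120/11
  (0, 2) → W = 12

u = 0, v = 20/11, minimum W = 120/11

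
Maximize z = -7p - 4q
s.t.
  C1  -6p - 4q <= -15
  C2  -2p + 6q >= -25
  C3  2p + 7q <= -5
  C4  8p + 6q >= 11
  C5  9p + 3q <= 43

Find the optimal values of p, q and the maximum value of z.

p = 125/34, q = -30/17, maximum z = -635/34

Corner points and z = -7p - 4q:
  (95/22, -30/11) → z = -425/22
  (125/34, -30/17) → z = -635/34
  (111/20, -139/60) → z = -355/12
  (316/57, -131/57) → z = -1688/57

The binding constraints are -6p - 4q = -15 and 2p + 7q = -5.
Solving simultaneously gives p = 125/34, q = -30/17.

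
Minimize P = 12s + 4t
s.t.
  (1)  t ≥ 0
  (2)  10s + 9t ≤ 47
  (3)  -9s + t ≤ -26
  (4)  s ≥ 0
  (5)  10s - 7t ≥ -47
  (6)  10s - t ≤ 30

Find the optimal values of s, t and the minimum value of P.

The optimum lies where t = 0 and -9s + t = -26.
Solving simultaneously gives s = 26/9, t = 0.

s = 26/9, t = 0, minimum P = 104/3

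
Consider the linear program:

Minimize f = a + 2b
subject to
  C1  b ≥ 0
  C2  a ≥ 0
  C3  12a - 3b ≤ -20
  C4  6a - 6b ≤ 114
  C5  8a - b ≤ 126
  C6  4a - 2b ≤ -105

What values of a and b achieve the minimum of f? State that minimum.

a = 0, b = 105/2, minimum f = 105

The feasible region is unbounded (it extends along (0, 1), (1, 8)), but f strictly increases along every unbounded feasible direction, so there is no improving ray and the minimum is attained at a vertex.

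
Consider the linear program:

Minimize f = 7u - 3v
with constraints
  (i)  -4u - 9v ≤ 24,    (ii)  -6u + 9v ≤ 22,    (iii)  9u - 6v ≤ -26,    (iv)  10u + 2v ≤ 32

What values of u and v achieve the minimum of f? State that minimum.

Corner points and f = 7u - 3v:
  (-23/5, -28/45) → f = -91/3
  (-18/5, -16/15) → f = -22
  (-34/15, 14/15) → f = -56/3

The binding constraints are -4u - 9v = 24 and -6u + 9v = 22.
Solving simultaneously gives u = -23/5, v = -28/45.

u = -23/5, v = -28/45, minimum f = -91/3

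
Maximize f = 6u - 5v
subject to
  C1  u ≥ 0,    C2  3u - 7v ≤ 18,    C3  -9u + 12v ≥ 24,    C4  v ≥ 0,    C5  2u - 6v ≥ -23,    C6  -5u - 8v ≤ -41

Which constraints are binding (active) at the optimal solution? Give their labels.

Vertices and f = 6u - 5v:
  (22/5, 53/10) → f = -1/10
  (25/11, 163/44) → f = -215/44
  (31/23, 197/46) → f = -613/46

The maximum is at (22/5, 53/10). Substituting into each constraint, equality holds for C3 and C5; the remaining constraints have slack.

C3 and C5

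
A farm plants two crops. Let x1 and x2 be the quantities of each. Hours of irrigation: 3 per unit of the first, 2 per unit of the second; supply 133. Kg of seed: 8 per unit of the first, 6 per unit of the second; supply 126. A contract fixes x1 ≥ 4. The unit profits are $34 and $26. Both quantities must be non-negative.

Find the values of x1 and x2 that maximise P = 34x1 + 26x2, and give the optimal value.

x1 = 4, x2 = 47/3, maximum P = 1630/3

Corner points and P = 34x1 + 26x2:
  (63/4, 0) → P = 1071/2
  (4, 0) → P = 136
  (4, 47/3) → P = 1630/3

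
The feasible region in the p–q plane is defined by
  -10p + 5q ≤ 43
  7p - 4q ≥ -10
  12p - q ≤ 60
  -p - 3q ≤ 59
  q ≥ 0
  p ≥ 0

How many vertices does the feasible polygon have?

4

Of the 15 pairwise boundary intersections, those satisfying every inequality are:
  (250/41, 540/41)
  (0, 5/2)
  (5, 0)
  (0, 0)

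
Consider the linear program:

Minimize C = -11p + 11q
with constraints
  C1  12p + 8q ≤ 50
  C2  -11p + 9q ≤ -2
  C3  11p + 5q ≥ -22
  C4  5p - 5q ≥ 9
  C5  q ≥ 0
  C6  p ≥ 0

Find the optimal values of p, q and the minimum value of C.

p = 25/6, q = 0, minimum C = -275/6

Feasible corners and C = -11p + 11q:
  (161/50, 71/50) → C = -99/5
  (25/6, 0) → C = -275/6
  (9/5, 0) → C = -99/5

At the optimal vertex, 12p + 8q = 50 and q = 0.
Solving simultaneously gives p = 25/6, q = 0.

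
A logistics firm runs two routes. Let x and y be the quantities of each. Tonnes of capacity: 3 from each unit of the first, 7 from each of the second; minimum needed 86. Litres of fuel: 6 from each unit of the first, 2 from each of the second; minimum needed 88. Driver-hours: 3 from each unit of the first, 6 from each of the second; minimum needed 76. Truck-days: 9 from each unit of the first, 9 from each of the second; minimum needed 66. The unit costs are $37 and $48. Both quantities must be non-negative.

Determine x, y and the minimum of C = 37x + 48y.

x = 37/3, y = 7, minimum C = 2377/3

Extreme points and C = 37x + 48y:
  (0, 44) → C = 2112
  (86/3, 0) → C = 3182/3
  (37/3, 7) → C = 2377/3
The feasible region is unbounded (it extends along (0, 1), (1, 0)), but C strictly increases along every unbounded feasible direction, so there is no improving ray and the minimum is attained at a vertex.

The optimum lies where 3x + 7y = 86 and 6x + 2y = 88.
Solving simultaneously gives x = 37/3, y = 7.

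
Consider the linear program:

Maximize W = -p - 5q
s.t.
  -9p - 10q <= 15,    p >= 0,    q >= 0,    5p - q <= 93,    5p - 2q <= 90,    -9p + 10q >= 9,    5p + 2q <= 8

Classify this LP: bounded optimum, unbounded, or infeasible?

bounded optimum

Feasible corners and W = -p - 5q:
  (0, 9/10) → W = -9/2
  (0, 4) → W = -20
  (31/34, 117/68) → W = -647/68
The feasible region has finitely many vertices and no improving ray; the maximum is -9/2 at (0, 9/10).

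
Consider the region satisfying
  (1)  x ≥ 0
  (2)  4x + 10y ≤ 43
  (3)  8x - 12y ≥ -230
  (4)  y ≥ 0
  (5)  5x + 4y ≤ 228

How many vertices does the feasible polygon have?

Of the 10 pairwise boundary intersections, those satisfying every inequality are:
  (0, 43/10)
  (0, 0)
  (43/4, 0)

3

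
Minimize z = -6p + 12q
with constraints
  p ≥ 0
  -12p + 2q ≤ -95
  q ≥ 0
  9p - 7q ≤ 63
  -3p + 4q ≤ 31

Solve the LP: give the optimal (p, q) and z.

p = 49/6, q = 3/2, minimum z = -31

Extreme points and z = -6p + 12q:
  (49/6, 3/2) → z = -31
  (221/21, 219/14) → z = 872/7
  (469/15, 156/5) → z = 934/5

The binding constraints are -12p + 2q = -95 and 9p - 7q = 63.
Solving simultaneously gives p = 49/6, q = 3/2.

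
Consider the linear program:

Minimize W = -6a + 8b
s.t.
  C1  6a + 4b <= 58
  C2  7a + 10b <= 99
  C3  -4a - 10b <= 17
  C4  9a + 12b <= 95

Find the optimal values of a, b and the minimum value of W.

a = 162/11, b = -167/22, minimum W = -1640/11

Vertices and W = -6a + 8b:
  (162/11, -167/22) → W = -1640/11
  (79/9, 4/3) → W = -42
  (-119/3, 113/3) → W = 1618/3
The feasible region is unbounded (it extends along (-10, 7), (-5, 2)), but W strictly increases along every unbounded feasible direction, so there is no improving ray and the minimum is attained at a vertex.

At the optimal vertex, 6a + 4b = 58 and -4a - 10b = 17.
Solving simultaneously gives a = 162/11, b = -167/22.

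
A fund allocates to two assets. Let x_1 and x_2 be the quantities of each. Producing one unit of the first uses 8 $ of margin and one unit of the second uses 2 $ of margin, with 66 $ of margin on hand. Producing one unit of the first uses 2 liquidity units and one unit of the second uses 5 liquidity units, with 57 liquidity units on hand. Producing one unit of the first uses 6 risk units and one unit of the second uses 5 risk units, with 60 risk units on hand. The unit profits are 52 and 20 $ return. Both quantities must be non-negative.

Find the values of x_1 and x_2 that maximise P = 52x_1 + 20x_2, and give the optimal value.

x_1 = 15/2, x_2 = 3, maximum P = 450

Extreme points and P = 52x_1 + 20x_2:
  (0, 0) → P = 0
  (0, 57/5) → P = 228
  (33/4, 0) → P = 429
  (15/2, 3) → P = 450
  (3/4, 111/10) → P = 261

At the optimal vertex, 8x_1 + 2x_2 = 66 and 6x_1 + 5x_2 = 60.
Solving simultaneously gives x_1 = 15/2, x_2 = 3.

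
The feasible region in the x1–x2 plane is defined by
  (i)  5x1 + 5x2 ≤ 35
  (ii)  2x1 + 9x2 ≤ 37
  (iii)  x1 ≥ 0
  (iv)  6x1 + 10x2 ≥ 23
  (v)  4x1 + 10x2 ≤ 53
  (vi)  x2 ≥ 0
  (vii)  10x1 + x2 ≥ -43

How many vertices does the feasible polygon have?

5

The feasible vertices (each the meet of two boundaries and inside every other half-plane) are:
  (26/7, 23/7)
  (7, 0)
  (0, 37/9)
  (0, 23/10)
  (23/6, 0)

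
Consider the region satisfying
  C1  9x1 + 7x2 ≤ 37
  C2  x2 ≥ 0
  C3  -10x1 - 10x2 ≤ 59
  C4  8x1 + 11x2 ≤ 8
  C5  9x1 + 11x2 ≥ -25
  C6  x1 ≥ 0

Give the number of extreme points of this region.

Of the 15 pairwise boundary intersections, those satisfying every inequality are:
  (1, 0)
  (0, 0)
  (0, 8/11)

3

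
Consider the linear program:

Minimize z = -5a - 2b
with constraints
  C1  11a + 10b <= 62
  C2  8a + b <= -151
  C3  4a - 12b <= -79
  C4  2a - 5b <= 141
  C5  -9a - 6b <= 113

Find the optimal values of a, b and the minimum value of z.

a = -524/23, b = 719/23, minimum z = 1182/23

Vertices and z = -5a - 2b:
  (-524/23, 719/23) → z = 1182/23
  (-751/12, 1801/24) → z = 977/6
  (-61/3, 35/3) → z = 235/3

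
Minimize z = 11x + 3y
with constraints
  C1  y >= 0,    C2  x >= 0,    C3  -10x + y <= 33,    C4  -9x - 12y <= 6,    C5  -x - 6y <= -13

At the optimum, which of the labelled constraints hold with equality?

Extreme points and z = 11x + 3y:
  (13, 0) → z = 143
  (0, 33) → z = 99
  (0, 13/6) → z = 13/2
The feasible region is unbounded (it extends along (1, 10), (1, 0)), but z strictly increases along every unbounded feasible direction, so there is no improving ray and the minimum is attained at a vertex.

The minimum is at (0, 13/6). Substituting into each constraint, equality holds for C2 and C5; the remaining constraints have slack.

C2 and C5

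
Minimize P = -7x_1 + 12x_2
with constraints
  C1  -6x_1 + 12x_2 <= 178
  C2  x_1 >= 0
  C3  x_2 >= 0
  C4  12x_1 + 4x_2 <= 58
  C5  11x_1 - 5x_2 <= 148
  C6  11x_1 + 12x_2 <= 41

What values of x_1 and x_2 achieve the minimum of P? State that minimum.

x_1 = 41/11, x_2 = 0, minimum P = -287/11

Vertices and P = -7x_1 + 12x_2:
  (0, 0) → P = 0
  (0, 41/12) → P = 41
  (41/11, 0) → P = -287/11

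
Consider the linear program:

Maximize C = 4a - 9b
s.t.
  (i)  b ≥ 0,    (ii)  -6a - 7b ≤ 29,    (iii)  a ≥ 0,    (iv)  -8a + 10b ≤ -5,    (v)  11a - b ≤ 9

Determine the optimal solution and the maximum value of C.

a = 9/11, b = 0, maximum C = 36/11

Feasible corners and C = 4a - 9b:
  (5/8, 0) → C = 5/2
  (9/11, 0) → C = 36/11
  (5/6, 1/6) → C = 11/6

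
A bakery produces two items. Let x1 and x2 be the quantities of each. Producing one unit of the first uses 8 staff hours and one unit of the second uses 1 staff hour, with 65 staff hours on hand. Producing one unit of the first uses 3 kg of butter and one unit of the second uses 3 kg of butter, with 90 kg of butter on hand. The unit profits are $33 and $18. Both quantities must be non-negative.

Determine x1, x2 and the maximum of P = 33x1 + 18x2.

Feasible corners and P = 33x1 + 18x2:
  (0, 0) → P = 0
  (0, 30) → P = 540
  (65/8, 0) → P = 2145/8
  (5, 25) → P = 615

x1 = 5, x2 = 25, maximum P = 615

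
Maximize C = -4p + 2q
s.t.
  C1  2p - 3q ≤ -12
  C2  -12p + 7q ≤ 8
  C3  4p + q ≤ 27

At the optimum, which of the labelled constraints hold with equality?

Extreme points and C = -4p + 2q:
  (30/11, 64/11) → C = 8/11
  (69/14, 51/7) → C = -36/7
  (181/40, 89/10) → C = -3/10

The maximum is at (30/11, 64/11). Substituting into each constraint, equality holds for C1 and C2; the remaining constraints have slack.

C1 and C2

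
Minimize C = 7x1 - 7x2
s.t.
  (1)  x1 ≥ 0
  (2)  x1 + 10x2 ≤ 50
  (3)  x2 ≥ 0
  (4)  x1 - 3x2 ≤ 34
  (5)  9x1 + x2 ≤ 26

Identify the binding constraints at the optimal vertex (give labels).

(1) and (2)

Extreme points and C = 7x1 - 7x2:
  (0, 5) → C = -35
  (0, 0) → C = 0
  (210/89, 424/89) → C = -1498/89
  (26/9, 0) → C = 182/9

The minimum is at (0, 5). Substituting into each constraint, equality holds for (1) and (2); the remaining constraints have slack.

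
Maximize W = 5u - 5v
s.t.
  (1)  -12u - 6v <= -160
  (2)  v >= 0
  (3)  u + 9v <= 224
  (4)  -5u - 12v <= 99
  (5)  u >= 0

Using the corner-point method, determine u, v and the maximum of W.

Vertices and W = 5u - 5v:
  (40/3, 0) → W = 200/3
  (16/17, 1264/51) → W = -6080/51
  (224, 0) → W = 1120

The binding constraints are v = 0 and u + 9v = 224.
Solving simultaneously gives u = 224, v = 0.

u = 224, v = 0, maximum W = 1120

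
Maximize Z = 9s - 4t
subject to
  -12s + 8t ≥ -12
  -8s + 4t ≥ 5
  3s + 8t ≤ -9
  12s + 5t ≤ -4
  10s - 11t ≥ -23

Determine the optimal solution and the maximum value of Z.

s = -1, t = -3/4, maximum Z = -6

Feasible corners and Z = 9s - 4t:
  (-11/2, -39/4) → Z = -21/2
  (-1, -3/4) → Z = -6
  (-283/113, -21/113) → Z = -2463/113
The feasible region is unbounded (it extends along (-11, -10), (-2, -3)), but Z strictly decreases along every unbounded feasible direction, so there is no improving ray and the maximum is attained at a vertex.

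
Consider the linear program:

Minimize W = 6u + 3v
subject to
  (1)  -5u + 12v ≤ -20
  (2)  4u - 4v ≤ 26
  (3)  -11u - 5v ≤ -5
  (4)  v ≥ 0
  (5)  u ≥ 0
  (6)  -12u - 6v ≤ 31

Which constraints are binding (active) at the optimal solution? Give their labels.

Extreme points and W = 6u + 3v:
  (58/7, 25/14) → W = 771/14
  (4, 0) → W = 24
  (13/2, 0) → W = 39

The minimum is at (4, 0). Substituting into each constraint, equality holds for (1) and (4); the remaining constraints have slack.

(1) and (4)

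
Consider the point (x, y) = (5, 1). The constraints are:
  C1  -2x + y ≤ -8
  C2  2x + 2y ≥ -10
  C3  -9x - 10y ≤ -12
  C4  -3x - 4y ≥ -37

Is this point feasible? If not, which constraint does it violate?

C1: -9 ≤ -8 ✓
C2: 12 ≥ -10 ✓
C3: -55 ≤ -12 ✓
C4: -19 ≥ -37 ✓

feasible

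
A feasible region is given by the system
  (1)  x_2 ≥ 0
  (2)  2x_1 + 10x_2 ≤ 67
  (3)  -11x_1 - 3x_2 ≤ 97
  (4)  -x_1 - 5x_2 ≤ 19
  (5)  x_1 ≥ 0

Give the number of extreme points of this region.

Of the 9 pairwise boundary intersections, those satisfying every inequality are:
  (67/2, 0)
  (0, 0)
  (0, 67/10)

3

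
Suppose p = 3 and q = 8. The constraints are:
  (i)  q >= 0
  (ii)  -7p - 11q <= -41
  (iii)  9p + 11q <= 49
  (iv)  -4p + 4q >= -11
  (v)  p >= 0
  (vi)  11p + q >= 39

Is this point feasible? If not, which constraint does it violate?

Constraint (iii): 9p + 11q = 115, which is not ≤ 49. All other constraints are satisfied.

not feasible — violates (iii)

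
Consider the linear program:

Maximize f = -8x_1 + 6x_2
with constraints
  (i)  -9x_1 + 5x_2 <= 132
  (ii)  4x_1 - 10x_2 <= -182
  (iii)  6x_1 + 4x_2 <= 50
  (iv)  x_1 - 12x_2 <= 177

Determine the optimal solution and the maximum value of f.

x_1 = -139/33, x_2 = 207/11, maximum f = 4838/33

Extreme points and f = -8x_1 + 6x_2:
  (-41/7, 111/7) → f = 142
  (-139/33, 207/11) → f = 4838/33
  (-3, 17) → f = 126

The binding constraints are -9x_1 + 5x_2 = 132 and 6x_1 + 4x_2 = 50.
Solving simultaneously gives x_1 = -139/33, x_2 = 207/11.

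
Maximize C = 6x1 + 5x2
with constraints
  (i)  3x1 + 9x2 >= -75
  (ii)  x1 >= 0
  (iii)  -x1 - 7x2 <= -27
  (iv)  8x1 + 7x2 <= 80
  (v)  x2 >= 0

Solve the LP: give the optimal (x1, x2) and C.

x1 = 53/7, x2 = 136/49, maximum C = 2906/49

Corner points and C = 6x1 + 5x2:
  (0, 27/7) → C = 135/7
  (0, 80/7) → C = 400/7
  (53/7, 136/49) → C = 2906/49

The binding constraints are -x1 - 7x2 = -27 and 8x1 + 7x2 = 80.
Solving simultaneously gives x1 = 53/7, x2 = 136/49.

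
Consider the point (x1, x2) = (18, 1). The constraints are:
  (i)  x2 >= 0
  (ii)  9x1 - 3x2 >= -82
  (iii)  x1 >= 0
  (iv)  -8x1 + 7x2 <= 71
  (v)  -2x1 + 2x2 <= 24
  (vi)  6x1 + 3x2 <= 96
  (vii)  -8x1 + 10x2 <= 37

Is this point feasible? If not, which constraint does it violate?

not feasible — violates (vi)

Constraint (vi): 6x1 + 3x2 = 111, which is not ≤ 96. All other constraints are satisfied.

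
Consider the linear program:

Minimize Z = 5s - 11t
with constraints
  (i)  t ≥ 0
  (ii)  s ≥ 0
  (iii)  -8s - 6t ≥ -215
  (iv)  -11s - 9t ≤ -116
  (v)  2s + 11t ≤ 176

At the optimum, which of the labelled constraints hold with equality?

Corner points and Z = 5s - 11t:
  (215/8, 0) → Z = 1075/8
  (116/11, 0) → Z = 580/11
  (0, 116/9) → Z = -1276/9
  (0, 16) → Z = -176
  (1309/76, 489/38) → Z = -4213/76

The minimum is at (0, 16). Substituting into each constraint, equality holds for (ii) and (v); the remaining constraints have slack.

(ii) and (v)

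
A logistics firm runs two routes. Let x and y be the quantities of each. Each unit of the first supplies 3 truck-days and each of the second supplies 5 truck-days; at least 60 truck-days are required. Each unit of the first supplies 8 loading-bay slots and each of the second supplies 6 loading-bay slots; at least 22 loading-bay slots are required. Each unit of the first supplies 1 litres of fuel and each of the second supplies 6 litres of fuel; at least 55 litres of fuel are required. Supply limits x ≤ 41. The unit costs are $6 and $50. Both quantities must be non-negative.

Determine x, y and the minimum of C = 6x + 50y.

Corner points and C = 6x + 50y:
  (0, 12) → C = 600
  (85/13, 105/13) → C = 5760/13
  (41, 7/3) → C = 1088/3
The feasible region is unbounded (it extends along (0, 1)), but C strictly increases along every unbounded feasible direction, so there is no improving ray and the minimum is attained at a vertex.

The binding constraints are x + 6y = 55 and x = 41.
Solving simultaneously gives x = 41, y = 7/3.

x = 41, y = 7/3, minimum C = 1088/3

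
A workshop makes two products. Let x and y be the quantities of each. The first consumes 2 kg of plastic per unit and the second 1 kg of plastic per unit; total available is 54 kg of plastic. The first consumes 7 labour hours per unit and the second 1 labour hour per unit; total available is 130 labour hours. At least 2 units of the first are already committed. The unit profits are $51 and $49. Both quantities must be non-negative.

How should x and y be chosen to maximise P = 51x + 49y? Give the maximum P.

Vertices and P = 51x + 49y:
  (130/7, 0) → P = 6630/7
  (2, 0) → P = 102
  (76/5, 118/5) → P = 9658/5
  (2, 50) → P = 2552

At the optimal vertex, 2x + y = 54 and x = 2.
Solving simultaneously gives x = 2, y = 50.

x = 2, y = 50, maximum P = 2552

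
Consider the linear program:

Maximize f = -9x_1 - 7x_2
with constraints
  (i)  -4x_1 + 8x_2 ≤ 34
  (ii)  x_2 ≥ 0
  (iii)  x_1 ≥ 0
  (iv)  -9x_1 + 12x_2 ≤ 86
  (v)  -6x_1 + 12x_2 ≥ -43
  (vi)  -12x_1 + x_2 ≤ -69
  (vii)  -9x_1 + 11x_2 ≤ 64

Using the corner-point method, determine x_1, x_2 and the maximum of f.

Extreme points and f = -9x_1 - 7x_2:
  (293/46, 171/23) → f = -5031/46
  (43/6, 0) → f = -129/2
  (23/4, 0) → f = -207/4
The feasible region is unbounded (it extends along (2, 1)), but f strictly decreases along every unbounded feasible direction, so there is no improving ray and the maximum is attained at a vertex.

The binding constraints are x_2 = 0 and -12x_1 + x_2 = -69.
Solving simultaneously gives x_1 = 23/4, x_2 = 0.

x_1 = 23/4, x_2 = 0, maximum f = -207/4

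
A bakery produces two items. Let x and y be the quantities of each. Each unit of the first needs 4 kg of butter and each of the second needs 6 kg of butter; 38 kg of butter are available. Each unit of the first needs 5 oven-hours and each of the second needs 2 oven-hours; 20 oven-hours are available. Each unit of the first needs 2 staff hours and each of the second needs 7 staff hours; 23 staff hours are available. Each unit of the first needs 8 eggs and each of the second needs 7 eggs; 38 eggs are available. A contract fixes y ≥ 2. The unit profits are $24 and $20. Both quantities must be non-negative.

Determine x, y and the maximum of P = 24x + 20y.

x = 3, y = 2, maximum P = 112

Feasible corners and P = 24x + 20y:
  (0, 23/7) → P = 460/7
  (0, 2) → P = 40
  (5/2, 18/7) → P = 780/7
  (3, 2) → P = 112

The optimum lies where 8x + 7y = 38 and y = 2.
Solving simultaneously gives x = 3, y = 2.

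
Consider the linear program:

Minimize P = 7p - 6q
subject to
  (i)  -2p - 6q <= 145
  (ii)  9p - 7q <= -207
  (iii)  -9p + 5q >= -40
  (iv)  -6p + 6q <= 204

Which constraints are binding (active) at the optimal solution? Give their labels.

(i) and (iv)

Feasible corners and P = 7p - 6q:
  (-2257/68, -891/68) → P = -10453/68
  (-349/8, -77/8) → P = -1981/8
  (31/2, 99/2) → P = -377/2

The minimum is at (-349/8, -77/8). Substituting into each constraint, equality holds for (i) and (iv); the remaining constraints have slack.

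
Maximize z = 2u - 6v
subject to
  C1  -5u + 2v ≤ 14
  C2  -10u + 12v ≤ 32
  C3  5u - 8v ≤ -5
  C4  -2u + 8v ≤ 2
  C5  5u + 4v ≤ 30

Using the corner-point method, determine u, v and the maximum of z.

u = -17/5, v = -3/2, maximum z = 11/5

Feasible corners and z = 2u - 6v:
  (-17/5, -3/2) → z = 11/5
  (-3, -1/2) → z = -3
  (-1, 0) → z = -2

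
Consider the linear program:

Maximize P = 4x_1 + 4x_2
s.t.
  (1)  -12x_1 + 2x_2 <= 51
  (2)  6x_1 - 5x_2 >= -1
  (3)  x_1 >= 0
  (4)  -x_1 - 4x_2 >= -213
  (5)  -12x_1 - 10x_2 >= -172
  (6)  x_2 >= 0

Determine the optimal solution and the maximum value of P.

Vertices and P = 4x_1 + 4x_2:
  (0, 1/5) → P = 4/5
  (85/12, 87/10) → P = 947/15
  (0, 0) → P = 0
  (43/3, 0) → P = 172/3

At the optimal vertex, 6x_1 - 5x_2 = -1 and -12x_1 - 10x_2 = -172.
Solving simultaneously gives x_1 = 85/12, x_2 = 87/10.

x_1 = 85/12, x_2 = 87/10, maximum P = 947/15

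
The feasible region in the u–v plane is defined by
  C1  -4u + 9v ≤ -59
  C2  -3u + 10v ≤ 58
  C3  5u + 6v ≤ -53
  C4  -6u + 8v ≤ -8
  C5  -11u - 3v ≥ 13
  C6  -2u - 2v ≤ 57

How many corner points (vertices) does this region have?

Intersecting each pair of boundary lines and keeping only the points that satisfy every inequality leaves:
  (-41/23, -169/23)
  (-395/26, -173/13)
  (27/17, -518/51)
  (145/16, -601/16)

4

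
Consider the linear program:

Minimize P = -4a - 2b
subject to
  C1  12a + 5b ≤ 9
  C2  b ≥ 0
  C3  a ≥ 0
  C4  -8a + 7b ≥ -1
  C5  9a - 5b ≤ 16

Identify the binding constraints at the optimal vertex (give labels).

C1 and C3

Extreme points and P = -4a - 2b:
  (0, 9/5) → P = -18/5
  (17/31, 15/31) → P = -98/31
  (0, 0) → P = 0
  (1/8, 0) → P = -1/2

The minimum is at (0, 9/5). Substituting into each constraint, equality holds for C1 and C3; the remaining constraints have slack.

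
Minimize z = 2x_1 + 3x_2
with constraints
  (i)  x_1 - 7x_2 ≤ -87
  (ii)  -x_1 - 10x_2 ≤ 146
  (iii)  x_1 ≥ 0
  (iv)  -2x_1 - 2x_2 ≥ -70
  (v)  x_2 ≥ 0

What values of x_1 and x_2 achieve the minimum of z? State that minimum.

x_1 = 0, x_2 = 87/7, minimum z = 261/7

The binding constraints are x_1 - 7x_2 = -87 and x_1 = 0.
Solving simultaneously gives x_1 = 0, x_2 = 87/7.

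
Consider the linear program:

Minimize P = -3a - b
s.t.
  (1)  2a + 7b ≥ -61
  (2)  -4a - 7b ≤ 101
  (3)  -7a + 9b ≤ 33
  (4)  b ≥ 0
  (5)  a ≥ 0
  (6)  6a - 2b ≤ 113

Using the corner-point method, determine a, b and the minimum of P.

Corner points and P = -3a - b:
  (0, 11/3) → P = -11/3
  (1083/40, 989/40) → P = -2119/20
  (0, 0) → P = 0
  (113/6, 0) → P = -113/2

The optimum lies where -7a + 9b = 33 and 6a - 2b = 113.
Solving simultaneously gives a = 1083/40, b = 989/40.

a = 1083/40, b = 989/40, minimum P = -2119/20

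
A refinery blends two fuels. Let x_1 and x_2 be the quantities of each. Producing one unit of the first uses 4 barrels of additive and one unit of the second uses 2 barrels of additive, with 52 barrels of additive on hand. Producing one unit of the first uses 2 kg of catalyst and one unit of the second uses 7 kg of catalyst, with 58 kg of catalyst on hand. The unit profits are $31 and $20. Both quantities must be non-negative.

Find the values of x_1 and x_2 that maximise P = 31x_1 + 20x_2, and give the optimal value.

x_1 = 31/3, x_2 = 16/3, maximum P = 427

Corner points and P = 31x_1 + 20x_2:
  (0, 0) → P = 0
  (0, 58/7) → P = 1160/7
  (13, 0) → P = 403
  (31/3, 16/3) → P = 427

The optimum lies where 4x_1 + 2x_2 = 52 and 2x_1 + 7x_2 = 58.
Solving simultaneously gives x_1 = 31/3, x_2 = 16/3.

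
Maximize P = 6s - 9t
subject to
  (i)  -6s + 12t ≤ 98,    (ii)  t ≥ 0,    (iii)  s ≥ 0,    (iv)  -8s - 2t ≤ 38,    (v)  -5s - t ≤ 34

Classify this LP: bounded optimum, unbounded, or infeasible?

unbounded

From the feasible point (0, 49/6), moving in the direction (12, 6) keeps every constraint satisfied while P increases without bound.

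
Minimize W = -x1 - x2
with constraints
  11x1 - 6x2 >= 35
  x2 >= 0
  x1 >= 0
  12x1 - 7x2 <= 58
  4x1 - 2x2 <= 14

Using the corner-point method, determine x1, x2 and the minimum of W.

x1 = 7, x2 = 7, minimum W = -14

Corner points and W = -x1 - x2:
  (35/11, 0) → W = -35/11
  (7, 7) → W = -14
  (7/2, 0) → W = -7/2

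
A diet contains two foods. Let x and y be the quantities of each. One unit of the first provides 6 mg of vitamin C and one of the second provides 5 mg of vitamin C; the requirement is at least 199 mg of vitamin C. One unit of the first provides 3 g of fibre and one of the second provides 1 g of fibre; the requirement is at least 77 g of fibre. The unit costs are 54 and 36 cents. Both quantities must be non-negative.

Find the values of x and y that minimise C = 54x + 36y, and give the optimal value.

x = 62/3, y = 15, minimum C = 1656

Extreme points and C = 54x + 36y:
  (0, 77) → C = 2772
  (199/6, 0) → C = 1791
  (62/3, 15) → C = 1656
The feasible region is unbounded (it extends along (0, 1), (1, 0)), but C strictly increases along every unbounded feasible direction, so there is no improving ray and the minimum is attained at a vertex.

The optimum lies where 6x + 5y = 199 and 3x + y = 77.
Solving simultaneously gives x = 62/3, y = 15.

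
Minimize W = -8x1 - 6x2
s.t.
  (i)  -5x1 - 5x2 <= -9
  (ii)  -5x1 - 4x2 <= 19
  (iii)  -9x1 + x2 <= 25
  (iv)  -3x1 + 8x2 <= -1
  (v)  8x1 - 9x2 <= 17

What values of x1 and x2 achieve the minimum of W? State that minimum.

Extreme points and W = -8x1 - 6x2:
  (7/5, 2/5) → W = -68/5
  (166/85, -13/85) → W = -250/17
  (127/37, 43/37) → W = -1274/37

x1 = 127/37, x2 = 43/37, minimum W = -1274/37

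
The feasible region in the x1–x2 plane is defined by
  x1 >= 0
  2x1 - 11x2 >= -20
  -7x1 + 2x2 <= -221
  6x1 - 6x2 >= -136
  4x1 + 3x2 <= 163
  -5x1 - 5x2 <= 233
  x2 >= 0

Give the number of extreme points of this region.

4

Pairwise boundary intersections that survive every other constraint:
  (2471/73, 582/73)
  (1733/50, 203/25)
  (221/7, 0)
  (163/4, 0)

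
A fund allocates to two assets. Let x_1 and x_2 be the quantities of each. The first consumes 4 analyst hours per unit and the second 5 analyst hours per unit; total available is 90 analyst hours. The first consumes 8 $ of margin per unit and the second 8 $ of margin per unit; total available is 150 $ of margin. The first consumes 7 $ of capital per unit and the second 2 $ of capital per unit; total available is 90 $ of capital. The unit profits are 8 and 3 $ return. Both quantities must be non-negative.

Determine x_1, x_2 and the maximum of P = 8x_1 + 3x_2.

x_1 = 21/2, x_2 = 33/4, maximum P = 435/4

Vertices and P = 8x_1 + 3x_2:
  (0, 0) → P = 0
  (0, 18) → P = 54
  (90/7, 0) → P = 720/7
  (15/4, 15) → P = 75
  (21/2, 33/4) → P = 435/4

At the optimal vertex, 8x_1 + 8x_2 = 150 and 7x_1 + 2x_2 = 90.
Solving simultaneously gives x_1 = 21/2, x_2 = 33/4.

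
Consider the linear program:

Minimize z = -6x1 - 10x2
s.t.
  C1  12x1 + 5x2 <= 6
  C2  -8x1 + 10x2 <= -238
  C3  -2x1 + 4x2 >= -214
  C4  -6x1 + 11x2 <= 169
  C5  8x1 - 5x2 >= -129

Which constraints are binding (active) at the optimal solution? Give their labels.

C1 and C2

Feasible corners and z = -6x1 - 10x2:
  (125/16, -351/20) → z = 1029/8
  (547/29, -1278/29) → z = 9498/29
  (-62, -367/5) → z = 1106
  (-793/11, -985/11) → z = 1328

The minimum is at (125/16, -351/20). Substituting into each constraint, equality holds for C1 and C2; the remaining constraints have slack.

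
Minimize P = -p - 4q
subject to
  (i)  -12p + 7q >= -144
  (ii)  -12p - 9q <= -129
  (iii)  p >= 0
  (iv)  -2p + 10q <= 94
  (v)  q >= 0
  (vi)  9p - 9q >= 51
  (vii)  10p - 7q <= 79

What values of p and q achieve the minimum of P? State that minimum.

p = 118/9, q = 67/9, minimum P = -386/9

Vertices and P = -p - 4q:
  (60/7, 61/21) → P = -424/21
  (269/29, 57/29) → P = -497/29
  (118/9, 67/9) → P = -386/9

The binding constraints are 9p - 9q = 51 and 10p - 7q = 79.
Solving simultaneously gives p = 118/9, q = 67/9.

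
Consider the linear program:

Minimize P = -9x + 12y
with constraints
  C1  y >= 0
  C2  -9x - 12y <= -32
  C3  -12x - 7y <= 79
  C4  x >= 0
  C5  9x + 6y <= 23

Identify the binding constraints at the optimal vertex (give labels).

C2 and C5

Corner points and P = -9x + 12y:
  (0, 8/3) → P = 32
  (14/9, 3/2) → P = 4
  (0, 23/6) → P = 46

The minimum is at (14/9, 3/2). Substituting into each constraint, equality holds for C2 and C5; the remaining constraints have slack.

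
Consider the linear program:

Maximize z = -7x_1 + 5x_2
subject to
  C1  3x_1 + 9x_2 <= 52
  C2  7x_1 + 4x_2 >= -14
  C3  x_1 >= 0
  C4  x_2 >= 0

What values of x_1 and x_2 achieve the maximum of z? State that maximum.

x_1 = 0, x_2 = 52/9, maximum z = 260/9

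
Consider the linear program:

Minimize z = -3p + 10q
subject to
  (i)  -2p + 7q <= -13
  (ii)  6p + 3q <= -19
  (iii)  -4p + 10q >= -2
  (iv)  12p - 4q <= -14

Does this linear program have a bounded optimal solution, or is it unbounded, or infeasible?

From the feasible point (-29/2, -6), moving in the direction (-10, -4) keeps every constraint satisfied while z decreases without bound.

unbounded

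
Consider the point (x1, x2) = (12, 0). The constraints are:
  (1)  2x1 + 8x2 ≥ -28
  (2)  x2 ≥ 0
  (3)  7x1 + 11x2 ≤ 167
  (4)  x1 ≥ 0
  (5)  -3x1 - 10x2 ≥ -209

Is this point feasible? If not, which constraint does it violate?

(1): 24 ≥ -28 ✓
(2): 0 ≥ 0 ✓
(3): 84 ≤ 167 ✓
(4): 12 ≥ 0 ✓
(5): -36 ≥ -209 ✓

feasible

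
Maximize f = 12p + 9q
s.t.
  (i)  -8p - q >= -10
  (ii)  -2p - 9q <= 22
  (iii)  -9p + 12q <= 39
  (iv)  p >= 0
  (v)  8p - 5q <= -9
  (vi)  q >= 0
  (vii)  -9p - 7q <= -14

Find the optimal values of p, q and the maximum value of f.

p = 27/35, q = 134/35, maximum f = 306/7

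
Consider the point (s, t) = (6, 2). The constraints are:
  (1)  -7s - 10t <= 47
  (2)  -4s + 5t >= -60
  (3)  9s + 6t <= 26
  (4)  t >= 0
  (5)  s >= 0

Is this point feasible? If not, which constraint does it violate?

Constraint (3): 9s + 6t = 66, which is not ≤ 26. All other constraints are satisfied.

not feasible — violates (3)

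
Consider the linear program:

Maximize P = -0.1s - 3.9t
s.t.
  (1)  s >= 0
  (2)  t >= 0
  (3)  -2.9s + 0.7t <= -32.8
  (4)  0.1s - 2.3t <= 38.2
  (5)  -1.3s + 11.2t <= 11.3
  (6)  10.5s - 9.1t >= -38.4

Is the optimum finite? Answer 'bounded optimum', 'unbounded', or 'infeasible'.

bounded optimum

Extreme points and P = -0.1s - 3.9t:
  (328/29, 0) → P = -164/145
  (382, 0) → P = -38.2
  (5361/451, 7541/3157) → P = -165813/15785
The feasible region has finitely many vertices and no improving ray; the maximum is -164/145 at (328/29, 0).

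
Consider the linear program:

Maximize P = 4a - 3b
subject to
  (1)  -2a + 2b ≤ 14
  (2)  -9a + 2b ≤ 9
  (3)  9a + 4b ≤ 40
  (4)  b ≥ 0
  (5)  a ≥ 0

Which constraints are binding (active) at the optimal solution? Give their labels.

(3) and (4)

Corner points and P = 4a - 3b:
  (5/7, 54/7) → P = -142/7
  (12/13, 103/13) → P = -261/13
  (0, 9/2) → P = -27/2
  (40/9, 0) → P = 160/9
  (0, 0) → P = 0

The maximum is at (40/9, 0). Substituting into each constraint, equality holds for (3) and (4); the remaining constraints have slack.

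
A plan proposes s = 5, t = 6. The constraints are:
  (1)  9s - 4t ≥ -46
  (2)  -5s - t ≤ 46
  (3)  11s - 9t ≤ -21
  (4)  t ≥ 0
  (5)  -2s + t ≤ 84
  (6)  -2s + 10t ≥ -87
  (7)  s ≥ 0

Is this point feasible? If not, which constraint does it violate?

Constraint (3): 11s - 9t = 1, which is not ≤ -21. All other constraints are satisfied.

not feasible — violates (3)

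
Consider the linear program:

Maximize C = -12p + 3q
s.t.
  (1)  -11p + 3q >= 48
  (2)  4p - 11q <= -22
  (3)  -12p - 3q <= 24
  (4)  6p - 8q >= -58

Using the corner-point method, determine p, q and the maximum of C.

Corner points and C = -12p + 3q:
  (-72/23, 104/23) → C = 1176/23
  (-3, 5) → C = 51
  (-61/19, 92/19) → C = 1008/19

The optimum lies where -12p - 3q = 24 and 6p - 8q = -58.
Solving simultaneously gives p = -61/19, q = 92/19.

p = -61/19, q = 92/19, maximum C = 1008/19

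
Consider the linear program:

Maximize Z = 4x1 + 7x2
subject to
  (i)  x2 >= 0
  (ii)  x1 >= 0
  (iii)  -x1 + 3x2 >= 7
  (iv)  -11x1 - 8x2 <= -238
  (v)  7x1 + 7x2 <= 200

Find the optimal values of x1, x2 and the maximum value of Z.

Extreme points and Z = 4x1 + 7x2:
  (658/41, 315/41) → Z = 4837/41
  (551/28, 249/28) → Z = 3947/28
  (22/7, 178/7) → Z = 1334/7

The optimum lies where -11x1 - 8x2 = -238 and 7x1 + 7x2 = 200.
Solving simultaneously gives x1 = 22/7, x2 = 178/7.

x1 = 22/7, x2 = 178/7, maximum Z = 1334/7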